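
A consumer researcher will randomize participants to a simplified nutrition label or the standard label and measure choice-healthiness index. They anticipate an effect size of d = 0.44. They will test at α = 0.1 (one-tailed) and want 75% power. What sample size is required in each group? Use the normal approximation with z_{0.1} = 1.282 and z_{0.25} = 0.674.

For two independent groups with equal n: n = 2·((z_{α} + z_β) / d)².
z_{α} + z_β = 1.282 + 0.674 = 1.956.
n = 2 × (1.956 / 0.44)² = 2 × 4.445² = 2 × 19.76 = 39.5.
Round up to the next whole participant.

n = 40 per group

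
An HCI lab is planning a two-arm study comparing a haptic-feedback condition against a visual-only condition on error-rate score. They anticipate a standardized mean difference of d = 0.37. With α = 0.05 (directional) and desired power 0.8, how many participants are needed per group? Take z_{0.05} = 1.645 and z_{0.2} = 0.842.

For two independent groups with equal n: n = 2·((z_{α} + z_β) / d)².
z_{α} + z_β = 1.645 + 0.842 = 2.487.
n = 2 × (2.487 / 0.37)² = 2 × 6.722² = 2 × 45.18 = 90.4.
Round up to the next whole participant.

n = 91 per group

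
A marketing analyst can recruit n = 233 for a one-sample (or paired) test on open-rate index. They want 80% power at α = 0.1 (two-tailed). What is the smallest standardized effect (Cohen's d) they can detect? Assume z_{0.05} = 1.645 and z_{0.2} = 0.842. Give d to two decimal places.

For a single sample (or paired design) of n = 233: d_min = (z_{α/2} + z_β)/√n.
z-sum = 1.645 + 0.842 = 2.487.
d_min = 2.487 / √233 = 2.487 / 15.264 = 0.163.

d_min ≈ 0.16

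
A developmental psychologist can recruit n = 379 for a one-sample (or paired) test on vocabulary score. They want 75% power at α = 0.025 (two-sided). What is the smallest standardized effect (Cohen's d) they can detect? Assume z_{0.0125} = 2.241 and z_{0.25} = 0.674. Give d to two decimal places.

d_min ≈ 0.15

For a single sample (or paired design) of n = 379: d_min = (z_{α/2} + z_β)/√n.
z-sum = 2.241 + 0.674 = 2.915.
d_min = 2.915 / √379 = 2.915 / 19.468 = 0.150.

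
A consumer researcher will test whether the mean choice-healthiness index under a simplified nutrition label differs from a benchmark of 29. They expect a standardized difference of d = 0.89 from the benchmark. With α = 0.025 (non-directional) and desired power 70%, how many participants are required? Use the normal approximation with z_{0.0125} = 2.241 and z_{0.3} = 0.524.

For a one-sample test: n = ((z_{α/2} + z_β) / d)².
z_{α/2} + z_β = 2.241 + 0.524 = 2.765.
n = (2.765 / 0.89)² = 3.107² = 9.65.
Round up.

n = 10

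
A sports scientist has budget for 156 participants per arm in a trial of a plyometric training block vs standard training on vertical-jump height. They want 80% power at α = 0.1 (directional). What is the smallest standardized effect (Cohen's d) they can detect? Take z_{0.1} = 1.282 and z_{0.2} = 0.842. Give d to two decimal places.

For two independent groups of n = 156 each: d_min = (z_{α} + z_β)·√(2/n).
z-sum = 1.282 + 0.842 = 2.124.
d_min = 2.124 × √(2/156) = 2.124 × 0.1132 = 0.240.

d_min ≈ 0.24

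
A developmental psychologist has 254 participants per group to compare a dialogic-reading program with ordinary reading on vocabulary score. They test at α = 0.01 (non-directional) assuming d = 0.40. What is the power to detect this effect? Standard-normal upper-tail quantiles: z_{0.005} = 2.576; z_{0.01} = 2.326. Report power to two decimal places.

For two equal groups, power = Φ(d·√(n/2) − z_{α/2}).
d·√(n/2) = 0.40 × √(254/2) = 0.40 × 11.269 = 4.508.
z_β = 4.508 − 2.576 = 1.932.
Power = Φ(1.932) = 0.973.

power ≈ 0.97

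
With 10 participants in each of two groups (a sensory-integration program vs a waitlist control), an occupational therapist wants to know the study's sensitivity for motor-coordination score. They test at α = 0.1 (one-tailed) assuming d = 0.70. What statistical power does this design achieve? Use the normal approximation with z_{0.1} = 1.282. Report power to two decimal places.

For two equal groups, power = Φ(d·√(n/2) − z_{α}).
d·√(n/2) = 0.70 × √(10/2) = 0.70 × 2.236 = 1.565.
z_β = 1.565 − 1.282 = 0.283.
Power = Φ(0.283) = 0.612.

power ≈ 0.61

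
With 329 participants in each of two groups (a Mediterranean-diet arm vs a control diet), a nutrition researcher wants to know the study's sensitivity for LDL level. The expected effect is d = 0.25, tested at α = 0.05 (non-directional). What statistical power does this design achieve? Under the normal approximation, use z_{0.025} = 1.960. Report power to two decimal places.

For two equal groups, power = Φ(d·√(n/2) − z_{α/2}).
d·√(n/2) = 0.25 × √(329/2) = 0.25 × 12.826 = 3.206.
z_β = 3.206 − 1.960 = 1.246.
Power = Φ(1.246) = 0.894.

power ≈ 0.89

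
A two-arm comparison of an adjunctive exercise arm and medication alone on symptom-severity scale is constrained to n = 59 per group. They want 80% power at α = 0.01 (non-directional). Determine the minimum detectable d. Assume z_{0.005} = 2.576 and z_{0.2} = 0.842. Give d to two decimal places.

For two independent groups of n = 59 each: d_min = (z_{α/2} + z_β)·√(2/n).
z-sum = 2.576 + 0.842 = 3.418.
d_min = 3.418 × √(2/59) = 3.418 × 0.1841 = 0.629.

d_min ≈ 0.63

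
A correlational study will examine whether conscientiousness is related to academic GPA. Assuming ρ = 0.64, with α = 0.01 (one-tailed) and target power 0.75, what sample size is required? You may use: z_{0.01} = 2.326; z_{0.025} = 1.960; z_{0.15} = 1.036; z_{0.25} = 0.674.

n = 19

Fisher's z: C = ½·ln((1+r)/(1−r)) = ½·ln(4.5556) = 0.7582.
n = ((z_{α} + z_β)/C)² + 3.
(2.326 + 0.674) / 0.7582 = 3.000 / 0.7582 = 3.957.
n = 3.957² + 3 = 15.66 + 3 = 18.7.
Round up.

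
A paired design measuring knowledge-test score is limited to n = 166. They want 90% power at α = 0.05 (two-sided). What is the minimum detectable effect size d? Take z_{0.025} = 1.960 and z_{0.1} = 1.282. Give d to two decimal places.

d_min ≈ 0.25

For a single sample (or paired design) of n = 166: d_min = (z_{α/2} + z_β)/√n.
z-sum = 1.960 + 1.282 = 3.242.
d_min = 3.242 / √166 = 3.242 / 12.884 = 0.252.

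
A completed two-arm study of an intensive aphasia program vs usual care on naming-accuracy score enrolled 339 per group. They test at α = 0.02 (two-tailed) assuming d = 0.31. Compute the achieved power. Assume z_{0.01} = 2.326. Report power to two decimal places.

For two equal groups, power = Φ(d·√(n/2) − z_{α/2}).
d·√(n/2) = 0.31 × √(339/2) = 0.31 × 13.019 = 4.036.
z_β = 4.036 − 2.326 = 1.710.
Power = Φ(1.710) = 0.956.

power ≈ 0.96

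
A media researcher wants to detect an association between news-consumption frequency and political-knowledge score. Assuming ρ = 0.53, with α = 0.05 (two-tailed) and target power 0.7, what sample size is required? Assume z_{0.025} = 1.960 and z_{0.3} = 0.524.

Fisher's z: C = ½·ln((1+r)/(1−r)) = ½·ln(3.2553) = 0.5901.
n = ((z_{α/2} + z_β)/C)² + 3.
(1.960 + 0.524) / 0.5901 = 2.484 / 0.5901 = 4.209.
n = 4.209² + 3 = 17.72 + 3 = 20.7.
Round up.

n = 21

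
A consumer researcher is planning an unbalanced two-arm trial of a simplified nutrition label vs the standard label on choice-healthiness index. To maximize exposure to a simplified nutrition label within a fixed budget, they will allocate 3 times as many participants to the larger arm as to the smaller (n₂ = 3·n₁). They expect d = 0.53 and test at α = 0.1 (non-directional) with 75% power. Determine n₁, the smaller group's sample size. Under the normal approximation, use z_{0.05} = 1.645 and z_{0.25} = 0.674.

With allocation ratio k = n₂/n₁ = 3, Var(x̄₁−x̄₂) = σ²(1/n₁ + 1/(k·n₁)) = σ²·(k+1)/(k·n₁).
So n₁ = (1 + 1/k)·((z_{α/2} + z_β)/d)² = 1.333 × (2.319/0.53)².
n₁ = 1.333 × 19.14 = 25.5.
Round up: n₁ = 26, giving n₂ = 3 × 26 = 78.

n₁ = 26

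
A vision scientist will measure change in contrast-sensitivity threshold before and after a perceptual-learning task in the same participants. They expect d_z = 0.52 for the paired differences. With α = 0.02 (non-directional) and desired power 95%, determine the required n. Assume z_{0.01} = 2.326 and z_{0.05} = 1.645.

n = 59 pairs

For a paired (one-sample on differences) test: n = ((z_{α/2} + z_β) / d)².
z_{α/2} + z_β = 2.326 + 1.645 = 3.971.
n = (3.971 / 0.52)² = 7.637² = 58.32.
Round up.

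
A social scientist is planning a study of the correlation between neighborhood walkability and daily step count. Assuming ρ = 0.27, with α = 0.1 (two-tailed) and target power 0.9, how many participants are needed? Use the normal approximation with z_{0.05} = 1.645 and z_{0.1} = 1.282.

Fisher's z: C = ½·ln((1+r)/(1−r)) = ½·ln(1.7397) = 0.2769.
n = ((z_{α/2} + z_β)/C)² + 3.
(1.645 + 1.282) / 0.2769 = 2.927 / 0.2769 = 10.571.
n = 10.571² + 3 = 111.74 + 3 = 114.7.
Round up.

n = 115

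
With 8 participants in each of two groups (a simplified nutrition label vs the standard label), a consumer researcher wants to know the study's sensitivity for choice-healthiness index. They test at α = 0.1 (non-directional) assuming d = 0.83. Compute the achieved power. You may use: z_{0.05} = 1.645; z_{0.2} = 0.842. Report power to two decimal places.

For two equal groups, power = Φ(d·√(n/2) − z_{α/2}).
d·√(n/2) = 0.83 × √(8/2) = 0.83 × 2.000 = 1.660.
z_β = 1.660 − 1.645 = 0.015.
Power = Φ(0.015) = 0.506.

power ≈ 0.51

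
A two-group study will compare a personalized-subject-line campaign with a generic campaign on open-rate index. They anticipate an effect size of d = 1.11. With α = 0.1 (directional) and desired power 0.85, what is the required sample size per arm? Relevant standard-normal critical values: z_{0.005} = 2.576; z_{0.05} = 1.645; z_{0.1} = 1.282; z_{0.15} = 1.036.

n = 9 per group

For two independent groups with equal n: n = 2·((z_{α} + z_β) / d)².
z_{α} + z_β = 1.282 + 1.036 = 2.318.
n = 2 × (2.318 / 1.11)² = 2 × 2.088² = 2 × 4.36 = 8.7.
Round up to the next whole participant.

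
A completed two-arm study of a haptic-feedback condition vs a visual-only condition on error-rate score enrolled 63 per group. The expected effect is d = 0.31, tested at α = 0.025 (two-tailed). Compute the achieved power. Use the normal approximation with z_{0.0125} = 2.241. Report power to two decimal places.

power ≈ 0.31

For two equal groups, power = Φ(d·√(n/2) − z_{α/2}).
d·√(n/2) = 0.31 × √(63/2) = 0.31 × 5.612 = 1.740.
z_β = 1.740 − 2.241 = -0.501.
Power = Φ(-0.501) = 0.308.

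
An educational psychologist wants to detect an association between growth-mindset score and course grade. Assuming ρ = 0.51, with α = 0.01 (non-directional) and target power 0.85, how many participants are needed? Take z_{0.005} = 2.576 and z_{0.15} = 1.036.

Fisher's z: C = ½·ln((1+r)/(1−r)) = ½·ln(3.0816) = 0.5627.
n = ((z_{α/2} + z_β)/C)² + 3.
(2.576 + 1.036) / 0.5627 = 3.612 / 0.5627 = 6.419.
n = 6.419² + 3 = 41.20 + 3 = 44.2.
Round up.

n = 45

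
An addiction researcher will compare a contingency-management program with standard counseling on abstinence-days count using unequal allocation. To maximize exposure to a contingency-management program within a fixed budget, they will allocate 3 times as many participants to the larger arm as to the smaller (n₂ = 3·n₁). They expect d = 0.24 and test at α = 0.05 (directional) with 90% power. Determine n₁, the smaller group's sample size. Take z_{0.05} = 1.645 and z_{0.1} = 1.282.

With allocation ratio k = n₂/n₁ = 3, Var(x̄₁−x̄₂) = σ²(1/n₁ + 1/(k·n₁)) = σ²·(k+1)/(k·n₁).
So n₁ = (1 + 1/k)·((z_{α} + z_β)/d)² = 1.333 × (2.927/0.24)².
n₁ = 1.333 × 148.74 = 198.3.
Round up: n₁ = 199, giving n₂ = 3 × 199 = 597.

n₁ = 199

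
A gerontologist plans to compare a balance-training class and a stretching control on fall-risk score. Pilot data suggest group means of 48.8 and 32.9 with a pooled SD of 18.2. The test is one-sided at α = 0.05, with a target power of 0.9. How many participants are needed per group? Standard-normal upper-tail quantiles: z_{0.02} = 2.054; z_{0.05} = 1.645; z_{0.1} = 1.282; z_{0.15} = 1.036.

Cohen's d = |M₁ − M₂| / SD_pooled = |48.8 − 32.9| / 18.2 = 15.9 / 18.2 = 0.874.
For two independent groups with equal n: n = 2·((z_{α} + z_β) / d)².
z_{α} + z_β = 1.645 + 1.282 = 2.927.
n = 2 × (2.927 / 0.874)² = 2 × 3.349² = 2 × 11.22 = 22.4.
Round up to the next whole participant.

n = 23 per group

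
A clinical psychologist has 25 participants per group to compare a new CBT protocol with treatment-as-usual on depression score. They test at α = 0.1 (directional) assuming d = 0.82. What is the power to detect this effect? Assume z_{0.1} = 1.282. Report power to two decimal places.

For two equal groups, power = Φ(d·√(n/2) − z_{α}).
d·√(n/2) = 0.82 × √(25/2) = 0.82 × 3.536 = 2.899.
z_β = 2.899 − 1.282 = 1.617.
Power = Φ(1.617) = 0.947.

power ≈ 0.95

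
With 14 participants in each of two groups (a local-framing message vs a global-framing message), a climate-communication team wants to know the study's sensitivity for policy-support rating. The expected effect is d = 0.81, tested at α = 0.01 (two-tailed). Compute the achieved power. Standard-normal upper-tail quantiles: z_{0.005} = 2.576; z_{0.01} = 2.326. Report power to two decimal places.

For two equal groups, power = Φ(d·√(n/2) − z_{α/2}).
d·√(n/2) = 0.81 × √(14/2) = 0.81 × 2.646 = 2.143.
z_β = 2.143 − 2.576 = -0.433.
Power = Φ(-0.433) = 0.333.

power ≈ 0.33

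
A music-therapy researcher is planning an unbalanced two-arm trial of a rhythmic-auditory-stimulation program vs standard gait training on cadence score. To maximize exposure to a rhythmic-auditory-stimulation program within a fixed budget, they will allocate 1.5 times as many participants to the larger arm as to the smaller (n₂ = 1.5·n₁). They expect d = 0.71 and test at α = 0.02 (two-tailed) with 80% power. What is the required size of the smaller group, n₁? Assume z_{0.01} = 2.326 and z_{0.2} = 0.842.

n₁ = 34

With allocation ratio k = n₂/n₁ = 1.5, Var(x̄₁−x̄₂) = σ²(1/n₁ + 1/(k·n₁)) = σ²·(k+1)/(k·n₁).
So n₁ = (1 + 1/k)·((z_{α/2} + z_β)/d)² = 1.667 × (3.168/0.71)².
n₁ = 1.667 × 19.91 = 33.2.
Round up: n₁ = 34, giving n₂ = 1.5 × 34 = 51.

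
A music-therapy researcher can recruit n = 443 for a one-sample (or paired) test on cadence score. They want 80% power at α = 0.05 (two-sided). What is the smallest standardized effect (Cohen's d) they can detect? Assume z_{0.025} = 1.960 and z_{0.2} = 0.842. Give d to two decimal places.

d_min ≈ 0.13

For a single sample (or paired design) of n = 443: d_min = (z_{α/2} + z_β)/√n.
z-sum = 1.960 + 0.842 = 2.802.
d_min = 2.802 / √443 = 2.802 / 21.048 = 0.133.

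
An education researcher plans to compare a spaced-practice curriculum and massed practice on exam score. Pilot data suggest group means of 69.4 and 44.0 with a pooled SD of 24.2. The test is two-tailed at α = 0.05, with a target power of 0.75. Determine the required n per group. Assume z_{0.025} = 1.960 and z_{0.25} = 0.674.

n = 13 per group

Cohen's d = |M₁ − M₂| / SD_pooled = |69.4 − 44.0| / 24.2 = 25.4 / 24.2 = 1.050.
For two independent groups with equal n: n = 2·((z_{α/2} + z_β) / d)².
z_{α/2} + z_β = 1.960 + 0.674 = 2.634.
n = 2 × (2.634 / 1.050)² = 2 × 2.509² = 2 × 6.29 = 12.6.
Round up to the next whole participant.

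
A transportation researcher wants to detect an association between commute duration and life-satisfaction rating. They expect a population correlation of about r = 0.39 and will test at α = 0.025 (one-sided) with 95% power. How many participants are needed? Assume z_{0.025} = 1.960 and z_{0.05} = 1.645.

n = 80

Fisher's z: C = ½·ln((1+r)/(1−r)) = ½·ln(2.2787) = 0.4118.
n = ((z_{α} + z_β)/C)² + 3.
(1.960 + 1.645) / 0.4118 = 3.605 / 0.4118 = 8.754.
n = 8.754² + 3 = 76.64 + 3 = 79.6.
Round up.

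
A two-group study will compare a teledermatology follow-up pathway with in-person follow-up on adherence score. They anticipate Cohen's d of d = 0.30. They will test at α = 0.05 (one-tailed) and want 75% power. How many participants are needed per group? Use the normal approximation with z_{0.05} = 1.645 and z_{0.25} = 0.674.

n = 120 per group

For two independent groups with equal n: n = 2·((z_{α} + z_β) / d)².
z_{α} + z_β = 1.645 + 0.674 = 2.319.
n = 2 × (2.319 / 0.30)² = 2 × 7.730² = 2 × 59.75 = 119.5.
Round up to the next whole participant.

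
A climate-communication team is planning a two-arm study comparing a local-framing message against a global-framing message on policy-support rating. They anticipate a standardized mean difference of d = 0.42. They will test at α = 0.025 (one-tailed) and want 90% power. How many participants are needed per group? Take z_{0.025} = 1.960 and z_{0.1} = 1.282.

n = 120 per group

For two independent groups with equal n: n = 2·((z_{α} + z_β) / d)².
z_{α} + z_β = 1.960 + 1.282 = 3.242.
n = 2 × (3.242 / 0.42)² = 2 × 7.719² = 2 × 59.58 = 119.2.
Round up to the next whole participant.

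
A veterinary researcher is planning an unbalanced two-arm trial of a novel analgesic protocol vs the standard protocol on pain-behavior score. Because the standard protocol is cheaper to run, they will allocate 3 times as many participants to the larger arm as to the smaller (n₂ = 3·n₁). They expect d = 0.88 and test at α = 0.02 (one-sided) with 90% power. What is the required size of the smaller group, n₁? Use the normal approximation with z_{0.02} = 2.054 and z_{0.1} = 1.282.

With allocation ratio k = n₂/n₁ = 3, Var(x̄₁−x̄₂) = σ²(1/n₁ + 1/(k·n₁)) = σ²·(k+1)/(k·n₁).
So n₁ = (1 + 1/k)·((z_{α} + z_β)/d)² = 1.333 × (3.336/0.88)².
n₁ = 1.333 × 14.37 = 19.2.
Round up: n₁ = 20, giving n₂ = 3 × 20 = 60.

n₁ = 20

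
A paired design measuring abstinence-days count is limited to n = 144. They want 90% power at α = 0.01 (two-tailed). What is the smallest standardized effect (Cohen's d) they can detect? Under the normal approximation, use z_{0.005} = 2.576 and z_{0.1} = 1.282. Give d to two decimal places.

For a single sample (or paired design) of n = 144: d_min = (z_{α/2} + z_β)/√n.
z-sum = 2.576 + 1.282 = 3.858.
d_min = 3.858 / √144 = 3.858 / 12.000 = 0.322.

d_min ≈ 0.32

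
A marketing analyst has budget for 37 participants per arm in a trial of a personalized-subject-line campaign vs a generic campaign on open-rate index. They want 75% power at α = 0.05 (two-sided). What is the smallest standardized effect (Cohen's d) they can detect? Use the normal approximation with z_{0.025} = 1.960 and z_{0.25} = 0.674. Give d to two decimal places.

For two independent groups of n = 37 each: d_min = (z_{α/2} + z_β)·√(2/n).
z-sum = 1.960 + 0.674 = 2.634.
d_min = 2.634 × √(2/37) = 2.634 × 0.2325 = 0.612.

d_min ≈ 0.61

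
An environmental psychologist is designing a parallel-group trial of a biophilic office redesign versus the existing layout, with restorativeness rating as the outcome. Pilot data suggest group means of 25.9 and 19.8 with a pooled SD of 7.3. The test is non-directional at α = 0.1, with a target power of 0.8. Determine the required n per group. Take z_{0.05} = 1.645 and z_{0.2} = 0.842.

Cohen's d = |M₁ − M₂| / SD_pooled = |25.9 − 19.8| / 7.3 = 6.1 / 7.3 = 0.836.
For two independent groups with equal n: n = 2·((z_{α/2} + z_β) / d)².
z_{α/2} + z_β = 1.645 + 0.842 = 2.487.
n = 2 × (2.487 / 0.836)² = 2 × 2.975² = 2 × 8.85 = 17.7.
Round up to the next whole participant.

n = 18 per group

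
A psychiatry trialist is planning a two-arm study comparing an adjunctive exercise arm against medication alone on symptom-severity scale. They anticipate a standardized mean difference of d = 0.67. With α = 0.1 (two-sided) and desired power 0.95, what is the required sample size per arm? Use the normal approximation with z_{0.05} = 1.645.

For two independent groups with equal n: n = 2·((z_{α/2} + z_β) / d)².
z_{α/2} + z_β = 1.645 + 1.645 = 3.290.
n = 2 × (3.290 / 0.67)² = 2 × 4.910² = 2 × 24.11 = 48.2.
Round up to the next whole participant.

n = 49 per group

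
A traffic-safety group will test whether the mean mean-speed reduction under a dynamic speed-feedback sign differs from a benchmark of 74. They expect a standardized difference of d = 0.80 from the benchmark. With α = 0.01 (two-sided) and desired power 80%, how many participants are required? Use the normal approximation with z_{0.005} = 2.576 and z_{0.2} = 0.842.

n = 19

For a one-sample test: n = ((z_{α/2} + z_β) / d)².
z_{α/2} + z_β = 2.576 + 0.842 = 3.418.
n = (3.418 / 0.80)² = 4.272² = 18.25.
Round up.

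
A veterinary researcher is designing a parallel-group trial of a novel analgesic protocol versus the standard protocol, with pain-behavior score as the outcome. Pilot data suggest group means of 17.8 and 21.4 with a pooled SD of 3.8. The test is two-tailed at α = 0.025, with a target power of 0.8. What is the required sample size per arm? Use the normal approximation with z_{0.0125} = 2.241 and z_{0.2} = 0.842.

n = 22 per group

Cohen's d = |M₁ − M₂| / SD_pooled = |17.8 − 21.4| / 3.8 = 3.6 / 3.8 = 0.947.
For two independent groups with equal n: n = 2·((z_{α/2} + z_β) / d)².
z_{α/2} + z_β = 2.241 + 0.842 = 3.083.
n = 2 × (3.083 / 0.947)² = 2 × 3.256² = 2 × 10.60 = 21.2.
Round up to the next whole participant.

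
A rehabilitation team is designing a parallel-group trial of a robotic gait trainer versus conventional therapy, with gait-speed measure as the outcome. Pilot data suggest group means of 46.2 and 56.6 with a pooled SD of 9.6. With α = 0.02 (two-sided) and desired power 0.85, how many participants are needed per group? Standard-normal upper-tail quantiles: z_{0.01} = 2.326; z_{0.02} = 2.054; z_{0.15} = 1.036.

n = 20 per group

Cohen's d = |M₁ − M₂| / SD_pooled = |46.2 − 56.6| / 9.6 = 10.4 / 9.6 = 1.083.
For two independent groups with equal n: n = 2·((z_{α/2} + z_β) / d)².
z_{α/2} + z_β = 2.326 + 1.036 = 3.362.
n = 2 × (3.362 / 1.083)² = 2 × 3.104² = 2 × 9.64 = 19.3.
Round up to the next whole participant.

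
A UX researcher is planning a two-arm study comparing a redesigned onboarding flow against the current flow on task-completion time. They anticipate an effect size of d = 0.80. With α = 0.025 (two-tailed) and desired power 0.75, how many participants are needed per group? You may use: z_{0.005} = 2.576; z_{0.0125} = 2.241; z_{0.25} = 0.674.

n = 27 per group

For two independent groups with equal n: n = 2·((z_{α/2} + z_β) / d)².
z_{α/2} + z_β = 2.241 + 0.674 = 2.915.
n = 2 × (2.915 / 0.80)² = 2 × 3.644² = 2 × 13.28 = 26.6.
Round up to the next whole participant.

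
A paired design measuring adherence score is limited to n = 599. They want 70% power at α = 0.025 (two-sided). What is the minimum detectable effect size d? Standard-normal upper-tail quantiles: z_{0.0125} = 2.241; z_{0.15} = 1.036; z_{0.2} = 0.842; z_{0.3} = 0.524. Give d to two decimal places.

d_min ≈ 0.11

For a single sample (or paired design) of n = 599: d_min = (z_{α/2} + z_β)/√n.
z-sum = 2.241 + 0.524 = 2.765.
d_min = 2.765 / √599 = 2.765 / 24.474 = 0.113.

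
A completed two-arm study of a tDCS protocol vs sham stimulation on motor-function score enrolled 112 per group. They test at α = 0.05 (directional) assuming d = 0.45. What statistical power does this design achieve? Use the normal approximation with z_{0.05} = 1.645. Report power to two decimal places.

For two equal groups, power = Φ(d·√(n/2) − z_{α}).
d·√(n/2) = 0.45 × √(112/2) = 0.45 × 7.483 = 3.367.
z_β = 3.367 − 1.645 = 1.722.
Power = Φ(1.722) = 0.958.

power ≈ 0.96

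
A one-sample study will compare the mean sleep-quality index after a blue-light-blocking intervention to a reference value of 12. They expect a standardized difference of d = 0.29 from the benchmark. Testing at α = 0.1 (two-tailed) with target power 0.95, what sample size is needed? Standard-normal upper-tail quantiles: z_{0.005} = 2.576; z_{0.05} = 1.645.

For a one-sample test: n = ((z_{α/2} + z_β) / d)².
z_{α/2} + z_β = 1.645 + 1.645 = 3.290.
n = (3.290 / 0.29)² = 11.345² = 128.71.
Round up.

n = 129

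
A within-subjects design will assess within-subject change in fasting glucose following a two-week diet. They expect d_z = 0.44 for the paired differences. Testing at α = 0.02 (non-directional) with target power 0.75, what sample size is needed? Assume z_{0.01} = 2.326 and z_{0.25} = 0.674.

For a paired (one-sample on differences) test: n = ((z_{α/2} + z_β) / d)².
z_{α/2} + z_β = 2.326 + 0.674 = 3.000.
n = (3.000 / 0.44)² = 6.818² = 46.49.
Round up.

n = 47 pairs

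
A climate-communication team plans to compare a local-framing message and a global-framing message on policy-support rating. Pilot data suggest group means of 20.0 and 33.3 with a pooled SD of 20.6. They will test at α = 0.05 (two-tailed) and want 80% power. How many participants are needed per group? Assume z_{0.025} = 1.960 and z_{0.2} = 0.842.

n = 38 per group

Cohen's d = |M₁ − M₂| / SD_pooled = |20.0 − 33.3| / 20.6 = 13.3 / 20.6 = 0.646.
For two independent groups with equal n: n = 2·((z_{α/2} + z_β) / d)².
z_{α/2} + z_β = 1.960 + 0.842 = 2.802.
n = 2 × (2.802 / 0.646)² = 2 × 4.337² = 2 × 18.81 = 37.6.
Round up to the next whole participant.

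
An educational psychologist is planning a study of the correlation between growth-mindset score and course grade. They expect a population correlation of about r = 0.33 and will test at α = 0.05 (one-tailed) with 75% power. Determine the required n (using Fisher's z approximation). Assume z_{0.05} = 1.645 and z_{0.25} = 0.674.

n = 49

Fisher's z: C = ½·ln((1+r)/(1−r)) = ½·ln(1.9851) = 0.3428.
n = ((z_{α} + z_β)/C)² + 3.
(1.645 + 0.674) / 0.3428 = 2.319 / 0.3428 = 6.765.
n = 6.765² + 3 = 45.76 + 3 = 48.8.
Round up.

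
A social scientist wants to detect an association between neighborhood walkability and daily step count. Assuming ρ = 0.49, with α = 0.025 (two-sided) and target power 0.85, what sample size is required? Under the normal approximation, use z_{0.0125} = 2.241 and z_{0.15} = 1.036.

Fisher's z: C = ½·ln((1+r)/(1−r)) = ½·ln(2.9216) = 0.5361.
n = ((z_{α/2} + z_β)/C)² + 3.
(2.241 + 1.036) / 0.5361 = 3.277 / 0.5361 = 6.113.
n = 6.113² + 3 = 37.36 + 3 = 40.4.
Round up.

n = 41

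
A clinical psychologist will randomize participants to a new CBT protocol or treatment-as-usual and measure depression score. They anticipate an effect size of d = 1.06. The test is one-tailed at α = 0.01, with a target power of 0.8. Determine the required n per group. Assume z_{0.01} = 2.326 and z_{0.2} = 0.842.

For two independent groups with equal n: n = 2·((z_{α} + z_β) / d)².
z_{α} + z_β = 2.326 + 0.842 = 3.168.
n = 2 × (3.168 / 1.06)² = 2 × 2.989² = 2 × 8.93 = 17.9.
Round up to the next whole participant.

n = 18 per group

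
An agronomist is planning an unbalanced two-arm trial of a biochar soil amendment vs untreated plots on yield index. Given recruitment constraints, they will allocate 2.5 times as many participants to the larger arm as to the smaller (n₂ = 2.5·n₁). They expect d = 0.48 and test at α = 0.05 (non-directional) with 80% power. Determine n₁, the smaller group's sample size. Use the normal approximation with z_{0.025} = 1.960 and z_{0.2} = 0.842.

n₁ = 48

With allocation ratio k = n₂/n₁ = 2.5, Var(x̄₁−x̄₂) = σ²(1/n₁ + 1/(k·n₁)) = σ²·(k+1)/(k·n₁).
So n₁ = (1 + 1/k)·((z_{α/2} + z_β)/d)² = 1.400 × (2.802/0.48)².
n₁ = 1.400 × 34.08 = 47.7.
Round up: n₁ = 48, giving n₂ = 2.5 × 48 = 120.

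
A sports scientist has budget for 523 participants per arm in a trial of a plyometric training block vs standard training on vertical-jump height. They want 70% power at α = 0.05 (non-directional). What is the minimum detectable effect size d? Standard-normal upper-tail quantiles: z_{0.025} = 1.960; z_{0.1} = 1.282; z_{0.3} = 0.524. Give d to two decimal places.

For two independent groups of n = 523 each: d_min = (z_{α/2} + z_β)·√(2/n).
z-sum = 1.960 + 0.524 = 2.484.
d_min = 2.484 × √(2/523) = 2.484 × 0.0618 = 0.154.

d_min ≈ 0.15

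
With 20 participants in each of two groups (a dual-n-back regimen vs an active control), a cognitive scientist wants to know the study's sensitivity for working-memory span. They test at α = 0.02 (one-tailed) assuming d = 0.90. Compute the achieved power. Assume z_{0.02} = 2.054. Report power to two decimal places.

power ≈ 0.79

For two equal groups, power = Φ(d·√(n/2) − z_{α}).
d·√(n/2) = 0.90 × √(20/2) = 0.90 × 3.162 = 2.846.
z_β = 2.846 − 2.054 = 0.792.
Power = Φ(0.792) = 0.786.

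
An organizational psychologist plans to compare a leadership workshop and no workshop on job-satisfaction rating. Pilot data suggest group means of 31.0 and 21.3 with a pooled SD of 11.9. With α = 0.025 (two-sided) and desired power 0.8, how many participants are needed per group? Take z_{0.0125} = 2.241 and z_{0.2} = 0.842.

Cohen's d = |M₁ − M₂| / SD_pooled = |31.0 − 21.3| / 11.9 = 9.7 / 11.9 = 0.815.
For two independent groups with equal n: n = 2·((z_{α/2} + z_β) / d)².
z_{α/2} + z_β = 2.241 + 0.842 = 3.083.
n = 2 × (3.083 / 0.815)² = 2 × 3.783² = 2 × 14.31 = 28.6.
Round up to the next whole participant.

n = 29 per group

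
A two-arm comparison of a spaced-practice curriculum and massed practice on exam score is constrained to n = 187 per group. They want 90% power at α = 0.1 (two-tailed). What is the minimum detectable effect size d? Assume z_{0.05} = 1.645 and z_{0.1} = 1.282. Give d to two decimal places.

For two independent groups of n = 187 each: d_min = (z_{α/2} + z_β)·√(2/n).
z-sum = 1.645 + 1.282 = 2.927.
d_min = 2.927 × √(2/187) = 2.927 × 0.1034 = 0.303.

d_min ≈ 0.30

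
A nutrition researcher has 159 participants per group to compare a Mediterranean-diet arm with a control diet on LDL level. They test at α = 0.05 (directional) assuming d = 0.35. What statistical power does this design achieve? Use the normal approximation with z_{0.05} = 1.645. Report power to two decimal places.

For two equal groups, power = Φ(d·√(n/2) − z_{α}).
d·√(n/2) = 0.35 × √(159/2) = 0.35 × 8.916 = 3.121.
z_β = 3.121 − 1.645 = 1.476.
Power = Φ(1.476) = 0.930.

power ≈ 0.93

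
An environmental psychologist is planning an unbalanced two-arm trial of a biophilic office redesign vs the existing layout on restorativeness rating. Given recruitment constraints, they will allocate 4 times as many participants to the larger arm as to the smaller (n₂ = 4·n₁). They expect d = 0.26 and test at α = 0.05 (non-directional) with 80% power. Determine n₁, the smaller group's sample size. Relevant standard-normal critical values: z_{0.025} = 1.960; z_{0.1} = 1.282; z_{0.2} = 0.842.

With allocation ratio k = n₂/n₁ = 4, Var(x̄₁−x̄₂) = σ²(1/n₁ + 1/(k·n₁)) = σ²·(k+1)/(k·n₁).
So n₁ = (1 + 1/k)·((z_{α/2} + z_β)/d)² = 1.250 × (2.802/0.26)².
n₁ = 1.250 × 116.14 = 145.2.
Round up: n₁ = 146, giving n₂ = 4 × 146 = 584.

n₁ = 146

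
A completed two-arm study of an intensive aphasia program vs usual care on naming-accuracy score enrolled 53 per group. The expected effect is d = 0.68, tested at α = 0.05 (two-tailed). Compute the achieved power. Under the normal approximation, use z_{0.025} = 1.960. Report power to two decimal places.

For two equal groups, power = Φ(d·√(n/2) − z_{α/2}).
d·√(n/2) = 0.68 × √(53/2) = 0.68 × 5.148 = 3.501.
z_β = 3.501 − 1.960 = 1.541.
Power = Φ(1.541) = 0.938.

power ≈ 0.94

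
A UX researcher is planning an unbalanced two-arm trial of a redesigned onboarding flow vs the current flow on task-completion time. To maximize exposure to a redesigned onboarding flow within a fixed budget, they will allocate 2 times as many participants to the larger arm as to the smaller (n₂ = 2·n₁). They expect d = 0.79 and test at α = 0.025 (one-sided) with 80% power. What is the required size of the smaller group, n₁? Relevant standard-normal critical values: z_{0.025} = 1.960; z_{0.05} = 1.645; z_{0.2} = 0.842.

n₁ = 19

With allocation ratio k = n₂/n₁ = 2, Var(x̄₁−x̄₂) = σ²(1/n₁ + 1/(k·n₁)) = σ²·(k+1)/(k·n₁).
So n₁ = (1 + 1/k)·((z_{α} + z_β)/d)² = 1.500 × (2.802/0.79)².
n₁ = 1.500 × 12.58 = 18.9.
Round up: n₁ = 19, giving n₂ = 2 × 19 = 38.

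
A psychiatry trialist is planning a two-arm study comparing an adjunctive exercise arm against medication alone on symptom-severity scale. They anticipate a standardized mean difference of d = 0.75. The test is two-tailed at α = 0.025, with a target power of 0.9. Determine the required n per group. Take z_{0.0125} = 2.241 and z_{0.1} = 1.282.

n = 45 per group

For two independent groups with equal n: n = 2·((z_{α/2} + z_β) / d)².
z_{α/2} + z_β = 2.241 + 1.282 = 3.523.
n = 2 × (3.523 / 0.75)² = 2 × 4.697² = 2 × 22.06 = 44.1.
Round up to the next whole participant.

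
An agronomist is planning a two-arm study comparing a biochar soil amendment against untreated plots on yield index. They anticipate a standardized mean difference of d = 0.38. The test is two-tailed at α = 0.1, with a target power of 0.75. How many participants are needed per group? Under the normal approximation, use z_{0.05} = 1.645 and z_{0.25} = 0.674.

n = 75 per group

For two independent groups with equal n: n = 2·((z_{α/2} + z_β) / d)².
z_{α/2} + z_β = 1.645 + 0.674 = 2.319.
n = 2 × (2.319 / 0.38)² = 2 × 6.103² = 2 × 37.24 = 74.5.
Round up to the next whole participant.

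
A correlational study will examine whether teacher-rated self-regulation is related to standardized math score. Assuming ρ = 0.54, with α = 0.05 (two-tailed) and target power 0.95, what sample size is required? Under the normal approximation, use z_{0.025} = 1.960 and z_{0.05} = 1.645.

Fisher's z: C = ½·ln((1+r)/(1−r)) = ½·ln(3.3478) = 0.6042.
n = ((z_{α/2} + z_β)/C)² + 3.
(1.960 + 1.645) / 0.6042 = 3.605 / 0.6042 = 5.967.
n = 5.967² + 3 = 35.60 + 3 = 38.6.
Round up.

n = 39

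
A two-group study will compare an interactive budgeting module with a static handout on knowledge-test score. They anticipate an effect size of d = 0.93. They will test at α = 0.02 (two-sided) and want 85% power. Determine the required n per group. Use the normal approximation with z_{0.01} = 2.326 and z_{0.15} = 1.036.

n = 27 per group

For two independent groups with equal n: n = 2·((z_{α/2} + z_β) / d)².
z_{α/2} + z_β = 2.326 + 1.036 = 3.362.
n = 2 × (3.362 / 0.93)² = 2 × 3.615² = 2 × 13.07 = 26.1.
Round up to the next whole participant.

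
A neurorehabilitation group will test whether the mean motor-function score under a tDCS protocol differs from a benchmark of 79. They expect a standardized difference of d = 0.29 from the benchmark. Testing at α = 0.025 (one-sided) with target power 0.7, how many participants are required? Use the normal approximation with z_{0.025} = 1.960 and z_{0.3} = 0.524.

n = 74

For a one-sample test: n = ((z_{α} + z_β) / d)².
z_{α} + z_β = 1.960 + 0.524 = 2.484.
n = (2.484 / 0.29)² = 8.566² = 73.37.
Round up.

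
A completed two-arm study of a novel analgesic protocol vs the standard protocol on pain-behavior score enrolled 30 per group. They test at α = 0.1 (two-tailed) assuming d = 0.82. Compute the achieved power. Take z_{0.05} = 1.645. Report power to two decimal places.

For two equal groups, power = Φ(d·√(n/2) − z_{α/2}).
d·√(n/2) = 0.82 × √(30/2) = 0.82 × 3.873 = 3.176.
z_β = 3.176 − 1.645 = 1.531.
Power = Φ(1.531) = 0.937.

power ≈ 0.94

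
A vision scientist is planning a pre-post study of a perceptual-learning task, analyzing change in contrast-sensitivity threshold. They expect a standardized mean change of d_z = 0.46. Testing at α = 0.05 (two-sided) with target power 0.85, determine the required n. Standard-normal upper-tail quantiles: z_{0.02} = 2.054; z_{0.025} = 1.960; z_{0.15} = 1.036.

n = 43 pairs

For a paired (one-sample on differences) test: n = ((z_{α/2} + z_β) / d)².
z_{α/2} + z_β = 1.960 + 1.036 = 2.996.
n = (2.996 / 0.46)² = 6.513² = 42.42.
Round up.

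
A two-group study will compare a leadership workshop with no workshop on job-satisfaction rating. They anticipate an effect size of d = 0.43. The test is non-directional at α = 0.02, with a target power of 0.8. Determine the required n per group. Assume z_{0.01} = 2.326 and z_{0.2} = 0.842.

n = 109 per group

For two independent groups with equal n: n = 2·((z_{α/2} + z_β) / d)².
z_{α/2} + z_β = 2.326 + 0.842 = 3.168.
n = 2 × (3.168 / 0.43)² = 2 × 7.367² = 2 × 54.28 = 108.6.
Round up to the next whole participant.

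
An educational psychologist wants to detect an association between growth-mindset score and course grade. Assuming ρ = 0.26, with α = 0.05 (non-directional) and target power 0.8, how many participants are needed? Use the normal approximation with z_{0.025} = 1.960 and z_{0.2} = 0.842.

n = 114

Fisher's z: C = ½·ln((1+r)/(1−r)) = ½·ln(1.7027) = 0.2661.
n = ((z_{α/2} + z_β)/C)² + 3.
(1.960 + 0.842) / 0.2661 = 2.802 / 0.2661 = 10.530.
n = 10.530² + 3 = 110.88 + 3 = 113.9.
Round up.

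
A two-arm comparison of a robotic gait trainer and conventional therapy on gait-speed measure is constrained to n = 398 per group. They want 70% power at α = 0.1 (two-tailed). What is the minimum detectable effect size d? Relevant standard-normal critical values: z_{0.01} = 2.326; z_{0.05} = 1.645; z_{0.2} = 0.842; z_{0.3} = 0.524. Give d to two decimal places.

d_min ≈ 0.15

For two independent groups of n = 398 each: d_min = (z_{α/2} + z_β)·√(2/n).
z-sum = 1.645 + 0.524 = 2.169.
d_min = 2.169 × √(2/398) = 2.169 × 0.0709 = 0.154.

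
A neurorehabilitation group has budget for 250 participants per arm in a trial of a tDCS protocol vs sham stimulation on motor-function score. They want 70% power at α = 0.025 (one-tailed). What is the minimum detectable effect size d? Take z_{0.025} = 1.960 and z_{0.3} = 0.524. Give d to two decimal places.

For two independent groups of n = 250 each: d_min = (z_{α} + z_β)·√(2/n).
z-sum = 1.960 + 0.524 = 2.484.
d_min = 2.484 × √(2/250) = 2.484 × 0.0894 = 0.222.

d_min ≈ 0.22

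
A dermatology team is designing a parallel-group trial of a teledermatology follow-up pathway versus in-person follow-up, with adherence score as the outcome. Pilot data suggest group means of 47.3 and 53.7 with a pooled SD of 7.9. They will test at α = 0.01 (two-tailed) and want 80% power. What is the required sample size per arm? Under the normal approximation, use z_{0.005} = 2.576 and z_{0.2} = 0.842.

Cohen's d = |M₁ − M₂| / SD_pooled = |47.3 − 53.7| / 7.9 = 6.4 / 7.9 = 0.810.
For two independent groups with equal n: n = 2·((z_{α/2} + z_β) / d)².
z_{α/2} + z_β = 2.576 + 0.842 = 3.418.
n = 2 × (3.418 / 0.810)² = 2 × 4.220² = 2 × 17.81 = 35.6.
Round up to the next whole participant.

n = 36 per group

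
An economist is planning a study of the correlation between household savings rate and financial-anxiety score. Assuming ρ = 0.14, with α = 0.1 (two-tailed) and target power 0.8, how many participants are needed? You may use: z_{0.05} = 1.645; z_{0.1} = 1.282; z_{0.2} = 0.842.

Fisher's z: C = ½·ln((1+r)/(1−r)) = ½·ln(1.3256) = 0.1409.
n = ((z_{α/2} + z_β)/C)² + 3.
(1.645 + 0.842) / 0.1409 = 2.487 / 0.1409 = 17.651.
n = 17.651² + 3 = 311.55 + 3 = 314.6.
Round up.

n = 315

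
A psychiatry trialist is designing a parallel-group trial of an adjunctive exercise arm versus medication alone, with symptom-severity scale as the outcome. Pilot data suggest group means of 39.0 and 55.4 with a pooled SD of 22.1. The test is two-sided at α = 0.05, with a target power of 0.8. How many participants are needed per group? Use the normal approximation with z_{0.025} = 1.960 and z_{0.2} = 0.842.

n = 29 per group

Cohen's d = |M₁ − M₂| / SD_pooled = |39.0 − 55.4| / 22.1 = 16.4 / 22.1 = 0.742.
For two independent groups with equal n: n = 2·((z_{α/2} + z_β) / d)².
z_{α/2} + z_β = 1.960 + 0.842 = 2.802.
n = 2 × (2.802 / 0.742)² = 2 × 3.776² = 2 × 14.26 = 28.5.
Round up to the next whole participant.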